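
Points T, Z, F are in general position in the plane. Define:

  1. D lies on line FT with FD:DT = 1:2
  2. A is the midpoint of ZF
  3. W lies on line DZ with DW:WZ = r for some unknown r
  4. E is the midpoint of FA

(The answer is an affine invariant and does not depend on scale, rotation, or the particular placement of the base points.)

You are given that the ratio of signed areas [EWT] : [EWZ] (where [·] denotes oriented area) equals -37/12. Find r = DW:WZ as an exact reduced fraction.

r = 5/4

Set T = (0, 0), Z = (1, 0), F = (0, 1); any affine frame gives the same invariant.
1. D lies on line FT with FD:DT = 1:2 ⇒ D = (0, 2/3)
2. A is the midpoint of ZF ⇒ A = (1/2, 1/2)
3. With DW:WZ = r, write λ = r/(r+1) so W = D + λ·(Z−D); W is affine-linear in λ
4. E is the midpoint of FA ⇒ E = (1/4, 3/4)
Every point depending on W is an affine combination of W and λ-independent points, so each such coordinate is linear in λ; the λ² term in each signed area is a multiple of (Z−D)×(Z−D) = 0, so 2·[EWT] and 2·[EWZ] are each linear in λ. Evaluating at λ=0 and λ=1:
  2·[EWT] = -11/12·λ + 1/6,   2·[EWZ] = -1/4·λ + 1/4
So [EWT]:[EWZ] = (-11/12·λ + 1/6) / (-1/4·λ + 1/4). Setting this equal to -37/12:
  -11/12·λ + 1/6 = -37/12·(-1/4·λ + 1/4)  ⇒  λ = 5/9
Then r = λ/(1−λ) = (5/9)/(4/9) = 5/4. Check: with r = 5/4, W = (5/9, 8/27) and [EWT]:[EWZ] = -37/12 as required.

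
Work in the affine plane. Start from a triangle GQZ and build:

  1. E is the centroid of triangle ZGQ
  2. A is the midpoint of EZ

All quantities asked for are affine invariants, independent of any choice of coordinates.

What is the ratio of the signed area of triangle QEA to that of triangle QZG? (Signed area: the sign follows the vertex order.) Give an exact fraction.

[QEA]:[QZG] = -1/6

Set G = (0, 0), Q = (1, 0), Z = (0, 1); any affine frame gives the same invariant.
1. E is the centroid of triangle ZGQ ⇒ E = (1/3, 1/3)
2. A is the midpoint of EZ ⇒ A = (1/6, 2/3)
2·[QEA] = -1/6, 2·[QZG] = 1
[QEA]:[QZG] = -1/6:1 = -1/6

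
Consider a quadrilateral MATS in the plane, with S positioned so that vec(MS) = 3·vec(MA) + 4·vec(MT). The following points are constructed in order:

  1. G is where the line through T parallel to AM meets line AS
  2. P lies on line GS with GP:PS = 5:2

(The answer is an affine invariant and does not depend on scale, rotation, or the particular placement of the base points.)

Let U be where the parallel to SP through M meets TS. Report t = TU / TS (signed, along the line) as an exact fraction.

t = 1/3

Work in coordinates with M = (0, 0), A = (1, 0), T = (0, 1), S = (3, 4).
1. G is where the line through T parallel to AM meets line AS ⇒ G = (3/2, 1)
2. P lies on line GS with GP:PS = 5:2 ⇒ P = (18/7, 22/7)
through M parallel to SP: direction (-3/7, -6/7); meets TS at U = (1, 2)
U = T + t·(S−T) with t = 1/3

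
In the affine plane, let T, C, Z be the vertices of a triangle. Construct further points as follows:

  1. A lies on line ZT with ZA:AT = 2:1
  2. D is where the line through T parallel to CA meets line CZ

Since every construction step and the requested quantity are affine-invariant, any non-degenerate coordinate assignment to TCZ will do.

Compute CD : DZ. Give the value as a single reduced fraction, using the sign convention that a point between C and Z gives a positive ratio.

CD:DZ = -1/3

Choose coordinates T = (0, 0), C = (1, 0), Z = (0, 1).
1. A lies on line ZT with ZA:AT = 2:1 ⇒ A = (0, 1/3)
2. D is where the line through T parallel to CA meets line CZ ⇒ D = (3/2, -1/2)
D = C + t·(Z−C) with t = -1/2, so CD:DZ = t:(1−t) = -1/2:3/2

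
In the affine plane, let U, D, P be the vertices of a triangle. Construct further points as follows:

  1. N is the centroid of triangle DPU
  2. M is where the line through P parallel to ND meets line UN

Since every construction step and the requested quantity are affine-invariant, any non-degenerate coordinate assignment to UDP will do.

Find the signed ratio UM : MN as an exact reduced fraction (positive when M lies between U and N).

Choose coordinates U = (0, 0), D = (1, 0), P = (0, 1).
1. N is the centroid of triangle DPU ⇒ N = (1/3, 1/3)
2. M is where the line through P parallel to ND meets line UN ⇒ M = (2/3, 2/3)
M = U + t·(N−U) with t = 2, so UM:MN = t:(1−t) = 2:-1

UM:MN = -2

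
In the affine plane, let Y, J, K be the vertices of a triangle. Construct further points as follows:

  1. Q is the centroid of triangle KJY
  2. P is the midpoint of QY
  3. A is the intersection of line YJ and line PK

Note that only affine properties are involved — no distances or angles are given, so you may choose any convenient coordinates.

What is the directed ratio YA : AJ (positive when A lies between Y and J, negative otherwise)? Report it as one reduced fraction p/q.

Set Y = (0, 0), J = (1, 0), K = (0, 1); any affine frame gives the same invariant.
1. Q is the centroid of triangle KJY ⇒ Q = (1/3, 1/3)
2. P is the midpoint of QY ⇒ P = (1/6, 1/6)
3. A is the intersection of line YJ and line PK ⇒ A = (1/5, 0)
A = Y + t·(J−Y) with t = 1/5, so YA:AJ = t:(1−t) = 1/5:4/5

YA:AJ = 1/4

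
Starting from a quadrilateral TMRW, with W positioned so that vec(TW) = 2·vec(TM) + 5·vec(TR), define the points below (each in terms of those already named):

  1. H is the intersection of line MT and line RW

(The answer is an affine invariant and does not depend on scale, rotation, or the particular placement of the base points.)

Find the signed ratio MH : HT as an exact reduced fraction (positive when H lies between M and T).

Work in coordinates with T = (0, 0), M = (1, 0), R = (0, 1), W = (2, 5).
1. H is the intersection of line MT and line RW ⇒ H = (-1/2, 0)
H = M + t·(T−M) with t = 3/2, so MH:HT = t:(1−t) = 3/2:-1/2

MH:HT = -3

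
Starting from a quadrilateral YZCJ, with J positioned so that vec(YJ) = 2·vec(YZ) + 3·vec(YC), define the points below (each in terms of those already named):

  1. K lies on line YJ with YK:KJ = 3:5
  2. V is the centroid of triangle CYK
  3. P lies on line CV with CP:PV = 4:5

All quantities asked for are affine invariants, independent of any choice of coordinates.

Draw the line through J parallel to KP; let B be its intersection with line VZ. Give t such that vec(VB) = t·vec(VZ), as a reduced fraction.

t = -220/139

Choose coordinates Y = (0, 0), Z = (1, 0), C = (0, 1), J = (2, 3).
1. K lies on line YJ with YK:KJ = 3:5 ⇒ K = (3/4, 9/8)
2. V is the centroid of triangle CYK ⇒ V = (1/4, 17/24)
3. P lies on line CV with CP:PV = 4:5 ⇒ P = (1/9, 47/54)
through J parallel to KP: direction (-23/36, -55/216); meets VZ at B = (-521/556, 6103/3336)
B = V + t·(Z−V) with t = -220/139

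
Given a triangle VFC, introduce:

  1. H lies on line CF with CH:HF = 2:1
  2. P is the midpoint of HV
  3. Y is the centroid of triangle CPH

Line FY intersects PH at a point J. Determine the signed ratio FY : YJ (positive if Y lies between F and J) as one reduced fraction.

FY:YJ = -5/2

Choose coordinates V = (0, 0), F = (1, 0), C = (0, 1).
1. H lies on line CF with CH:HF = 2:1 ⇒ H = (2/3, 1/3)
2. P is the midpoint of HV ⇒ P = (1/3, 1/6)
3. Y is the centroid of triangle CPH ⇒ Y = (1/3, 1/2)
line FY meets PH at J = (3/5, 3/10)
Y = F + t·(J−F) with t = 5/3, so FY:YJ = 5/3:-2/3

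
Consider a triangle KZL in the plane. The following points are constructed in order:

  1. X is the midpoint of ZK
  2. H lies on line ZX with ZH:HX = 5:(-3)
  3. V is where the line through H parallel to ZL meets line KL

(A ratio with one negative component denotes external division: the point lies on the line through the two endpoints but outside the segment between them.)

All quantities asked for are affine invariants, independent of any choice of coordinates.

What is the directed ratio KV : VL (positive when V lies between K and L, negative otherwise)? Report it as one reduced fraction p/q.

KV:VL = -1/5

Choose coordinates K = (0, 0), Z = (1, 0), L = (0, 1).
1. X is the midpoint of ZK ⇒ X = (1/2, 0)
2. H lies on line ZX with ZH:HX = 5:(-3) ⇒ H = (-1/4, 0)
3. V is where the line through H parallel to ZL meets line KL ⇒ V = (0, -1/4)
V = K + t·(L−K) with t = -1/4, so KV:VL = t:(1−t) = -1/4:5/4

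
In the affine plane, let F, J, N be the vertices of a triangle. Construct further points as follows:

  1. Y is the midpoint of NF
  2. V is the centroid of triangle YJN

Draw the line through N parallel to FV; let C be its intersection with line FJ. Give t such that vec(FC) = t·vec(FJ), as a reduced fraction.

Assign F = (0, 0), J = (1, 0), N = (0, 1) — the answer is frame-independent, so this choice is without loss of generality.
1. Y is the midpoint of NF ⇒ Y = (0, 1/2)
2. V is the centroid of triangle YJN ⇒ V = (1/3, 1/2)
through N parallel to FV: direction (1/3, 1/2); meets FJ at C = (-2/3, 0)
C = F + t·(J−F) with t = -2/3

t = -2/3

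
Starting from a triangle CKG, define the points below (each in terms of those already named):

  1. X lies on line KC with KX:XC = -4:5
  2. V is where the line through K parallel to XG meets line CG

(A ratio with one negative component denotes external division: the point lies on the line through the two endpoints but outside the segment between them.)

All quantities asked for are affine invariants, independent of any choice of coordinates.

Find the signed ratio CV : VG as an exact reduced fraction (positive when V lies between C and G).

CV:VG = 1/4

Choose coordinates C = (0, 0), K = (1, 0), G = (0, 1).
1. X lies on line KC with KX:XC = -4:5 ⇒ X = (5, 0)
2. V is where the line through K parallel to XG meets line CG ⇒ V = (0, 1/5)
V = C + t·(G−C) with t = 1/5, so CV:VG = t:(1−t) = 1/5:4/5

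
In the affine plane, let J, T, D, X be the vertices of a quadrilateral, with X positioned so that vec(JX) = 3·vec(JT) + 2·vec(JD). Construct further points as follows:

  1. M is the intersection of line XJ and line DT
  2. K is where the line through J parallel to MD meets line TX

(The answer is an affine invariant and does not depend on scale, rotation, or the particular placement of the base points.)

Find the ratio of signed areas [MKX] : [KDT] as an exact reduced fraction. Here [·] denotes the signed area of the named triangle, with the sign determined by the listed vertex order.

Work in coordinates with J = (0, 0), T = (1, 0), D = (0, 1), X = (3, 2).
1. M is the intersection of line XJ and line DT ⇒ M = (3/5, 2/5)
2. K is where the line through J parallel to MD meets line TX ⇒ K = (1/2, -1/2)
2·[MKX] = 2, 2·[KDT] = -1
[MKX]:[KDT] = 2:-1 = -2

[MKX]:[KDT] = -2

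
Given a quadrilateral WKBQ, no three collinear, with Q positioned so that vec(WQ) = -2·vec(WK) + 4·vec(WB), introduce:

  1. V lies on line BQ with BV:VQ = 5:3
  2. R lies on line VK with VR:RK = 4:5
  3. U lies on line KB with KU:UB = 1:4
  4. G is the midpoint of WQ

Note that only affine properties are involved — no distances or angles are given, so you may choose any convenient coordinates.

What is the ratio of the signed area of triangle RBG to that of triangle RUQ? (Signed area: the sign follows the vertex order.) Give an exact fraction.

Work in coordinates with W = (0, 0), K = (1, 0), B = (0, 1), Q = (-2, 4).
1. V lies on line BQ with BV:VQ = 5:3 ⇒ V = (-5/4, 23/8)
2. R lies on line VK with VR:RK = 4:5 ⇒ R = (-1/4, 115/72)
3. U lies on line KB with KU:UB = 1:4 ⇒ U = (4/5, 1/5)
4. G is the midpoint of WQ ⇒ G = (-1, 2)
2·[RBG] = -25/72, 2·[RUQ] = 7/90
[RBG]:[RUQ] = -25/72:7/90 = -125/28

[RBG]:[RUQ] = -125/28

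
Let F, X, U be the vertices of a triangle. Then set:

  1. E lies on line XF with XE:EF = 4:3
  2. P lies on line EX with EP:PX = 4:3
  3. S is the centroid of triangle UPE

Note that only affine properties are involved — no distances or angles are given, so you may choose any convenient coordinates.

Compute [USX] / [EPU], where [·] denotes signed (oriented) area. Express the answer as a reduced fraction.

[USX]:[EPU] = 5/6

Set F = (0, 0), X = (1, 0), U = (0, 1); any affine frame gives the same invariant.
1. E lies on line XF with XE:EF = 4:3 ⇒ E = (3/7, 0)
2. P lies on line EX with EP:PX = 4:3 ⇒ P = (37/49, 0)
3. S is the centroid of triangle UPE ⇒ S = (58/147, 1/3)
2·[USX] = 40/147, 2·[EPU] = 16/49
[USX]:[EPU] = 40/147:16/49 = 5/6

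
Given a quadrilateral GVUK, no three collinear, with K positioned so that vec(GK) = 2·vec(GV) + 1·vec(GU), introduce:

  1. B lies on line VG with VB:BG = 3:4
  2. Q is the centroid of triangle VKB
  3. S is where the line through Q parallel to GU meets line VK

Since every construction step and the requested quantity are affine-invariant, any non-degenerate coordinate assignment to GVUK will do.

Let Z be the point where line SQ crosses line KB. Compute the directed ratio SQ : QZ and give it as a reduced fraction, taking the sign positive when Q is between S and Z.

Work in coordinates with G = (0, 0), V = (1, 0), U = (0, 1), K = (2, 1).
1. B lies on line VG with VB:BG = 3:4 ⇒ B = (4/7, 0)
2. Q is the centroid of triangle VKB ⇒ Q = (25/21, 1/3)
3. S is where the line through Q parallel to GU meets line VK ⇒ S = (25/21, 4/21)
line SQ meets KB at Z = (25/21, 13/30)
Q = S + t·(Z−S) with t = 10/17, so SQ:QZ = 10/17:7/17

SQ:QZ = 10/7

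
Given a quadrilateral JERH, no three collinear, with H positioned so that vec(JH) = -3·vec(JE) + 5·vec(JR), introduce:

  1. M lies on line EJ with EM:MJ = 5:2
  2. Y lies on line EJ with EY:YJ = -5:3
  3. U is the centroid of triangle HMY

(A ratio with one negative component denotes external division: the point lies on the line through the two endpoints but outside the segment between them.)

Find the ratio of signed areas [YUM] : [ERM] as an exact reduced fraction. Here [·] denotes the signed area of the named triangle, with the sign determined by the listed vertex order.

Set J = (0, 0), E = (1, 0), R = (0, 1), H = (-3, 5); any affine frame gives the same invariant.
1. M lies on line EJ with EM:MJ = 5:2 ⇒ M = (2/7, 0)
2. Y lies on line EJ with EY:YJ = -5:3 ⇒ Y = (-3/2, 0)
3. U is the centroid of triangle HMY ⇒ U = (-59/42, 5/3)
2·[YUM] = -125/42, 2·[ERM] = 5/7
[YUM]:[ERM] = -125/42:5/7 = -25/6

[YUM]:[ERM] = -25/6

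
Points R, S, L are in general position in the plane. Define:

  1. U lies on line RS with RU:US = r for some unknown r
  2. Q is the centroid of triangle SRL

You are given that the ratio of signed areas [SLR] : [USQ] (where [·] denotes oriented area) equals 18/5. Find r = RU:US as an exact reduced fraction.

r = 1/5

Set R = (0, 0), S = (1, 0), L = (0, 1); any affine frame gives the same invariant.
1. With RU:US = r, write λ = r/(r+1) so U = R + λ·(S−R); U is affine-linear in λ
2. Q is the centroid of triangle SRL ⇒ Q = (1/3, 1/3)
Every point depending on U is an affine combination of U and λ-independent points, so each such coordinate is linear in λ; the λ² term in each signed area is a multiple of (S−R)×(S−R) = 0, so 2·[SLR] and 2·[USQ] are each linear in λ. Evaluating at λ=0 and λ=1:
  2·[SLR] = 1,   2·[USQ] = -1/3·λ + 1/3
So [SLR]:[USQ] = (1) / (-1/3·λ + 1/3). Setting this equal to 18/5:
  1 = 18/5·(-1/3·λ + 1/3)  ⇒  λ = 1/6
Then r = λ/(1−λ) = (1/6)/(5/6) = 1/5. Check: with r = 1/5, U = (1/6, 0) and [SLR]:[USQ] = 18/5 as required.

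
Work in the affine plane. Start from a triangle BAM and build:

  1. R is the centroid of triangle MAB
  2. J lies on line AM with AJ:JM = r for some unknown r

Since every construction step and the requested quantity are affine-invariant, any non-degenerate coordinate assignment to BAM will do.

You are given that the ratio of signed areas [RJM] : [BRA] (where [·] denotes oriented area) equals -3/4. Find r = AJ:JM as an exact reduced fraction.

Assign B = (0, 0), A = (1, 0), M = (0, 1) — the answer is frame-independent, so this choice is without loss of generality.
1. R is the centroid of triangle MAB ⇒ R = (1/3, 1/3)
2. With AJ:JM = r, write λ = r/(r+1) so J = A + λ·(M−A); J is affine-linear in λ
Every point depending on J is an affine combination of J and λ-independent points, so each such coordinate is linear in λ; the λ² term in each signed area is a multiple of (M−A)×(M−A) = 0, so 2·[RJM] and 2·[BRA] are each linear in λ. Evaluating at λ=0 and λ=1:
  2·[RJM] = -1/3·λ + 1/3,   2·[BRA] = -1/3
So [RJM]:[BRA] = (-1/3·λ + 1/3) / (-1/3). Setting this equal to -3/4:
  -1/3·λ + 1/3 = -3/4·(-1/3)  ⇒  λ = 1/4
Then r = λ/(1−λ) = (1/4)/(3/4) = 1/3. Check: with r = 1/3, J = (3/4, 1/4) and [RJM]:[BRA] = -3/4 as required.

r = 1/3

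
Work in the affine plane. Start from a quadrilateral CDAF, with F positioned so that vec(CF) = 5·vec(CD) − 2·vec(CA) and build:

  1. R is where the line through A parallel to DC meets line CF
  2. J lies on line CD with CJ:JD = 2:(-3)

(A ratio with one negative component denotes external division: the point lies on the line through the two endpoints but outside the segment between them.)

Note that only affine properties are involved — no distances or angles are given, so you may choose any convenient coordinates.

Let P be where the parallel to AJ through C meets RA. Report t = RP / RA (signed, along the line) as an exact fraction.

Work in coordinates with C = (0, 0), D = (1, 0), A = (0, 1), F = (5, -2).
1. R is where the line through A parallel to DC meets line CF ⇒ R = (-5/2, 1)
2. J lies on line CD with CJ:JD = 2:(-3) ⇒ J = (-2, 0)
through C parallel to AJ: direction (-2, -1); meets RA at P = (2, 1)
P = R + t·(A−R) with t = 9/5

t = 9/5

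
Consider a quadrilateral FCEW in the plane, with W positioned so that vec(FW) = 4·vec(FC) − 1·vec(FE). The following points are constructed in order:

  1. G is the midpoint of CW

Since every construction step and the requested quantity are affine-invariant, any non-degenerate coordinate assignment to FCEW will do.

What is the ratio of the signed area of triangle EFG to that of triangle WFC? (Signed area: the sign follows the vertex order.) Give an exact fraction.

[EFG]:[WFC] = -5/2

Work in coordinates with F = (0, 0), C = (1, 0), E = (0, 1), W = (4, -1).
1. G is the midpoint of CW ⇒ G = (5/2, -1/2)
2·[EFG] = 5/2, 2·[WFC] = -1
[EFG]:[WFC] = 5/2:-1 = -5/2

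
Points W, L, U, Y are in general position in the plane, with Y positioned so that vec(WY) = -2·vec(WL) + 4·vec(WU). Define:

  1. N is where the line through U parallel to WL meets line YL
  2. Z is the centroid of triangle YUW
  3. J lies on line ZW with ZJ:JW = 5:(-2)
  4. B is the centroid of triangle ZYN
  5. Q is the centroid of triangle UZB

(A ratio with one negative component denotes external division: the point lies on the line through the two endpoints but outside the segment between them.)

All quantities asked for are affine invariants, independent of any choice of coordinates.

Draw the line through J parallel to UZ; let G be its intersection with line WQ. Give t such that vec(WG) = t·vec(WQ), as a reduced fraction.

Work in coordinates with W = (0, 0), L = (1, 0), U = (0, 1), Y = (-2, 4).
1. N is where the line through U parallel to WL meets line YL ⇒ N = (1/4, 1)
2. Z is the centroid of triangle YUW ⇒ Z = (-2/3, 5/3)
3. J lies on line ZW with ZJ:JW = 5:(-2) ⇒ J = (4/9, -10/9)
4. B is the centroid of triangle ZYN ⇒ B = (-29/36, 20/9)
5. Q is the centroid of triangle UZB ⇒ Q = (-53/108, 44/27)
through J parallel to UZ: direction (-2/3, 2/3); meets WQ at G = (106/369, -352/369)
G = W + t·(Q−W) with t = -24/41

t = -24/41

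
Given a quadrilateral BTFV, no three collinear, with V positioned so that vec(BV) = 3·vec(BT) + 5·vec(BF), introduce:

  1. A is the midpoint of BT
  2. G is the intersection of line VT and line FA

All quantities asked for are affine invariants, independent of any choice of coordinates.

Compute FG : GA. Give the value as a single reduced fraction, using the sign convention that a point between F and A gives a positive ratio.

FG:GA = -14/5

Assign B = (0, 0), T = (1, 0), F = (0, 1), V = (3, 5) — the answer is frame-independent, so this choice is without loss of generality.
1. A is the midpoint of BT ⇒ A = (1/2, 0)
2. G is the intersection of line VT and line FA ⇒ G = (7/9, -5/9)
G = F + t·(A−F) with t = 14/9, so FG:GA = t:(1−t) = 14/9:-5/9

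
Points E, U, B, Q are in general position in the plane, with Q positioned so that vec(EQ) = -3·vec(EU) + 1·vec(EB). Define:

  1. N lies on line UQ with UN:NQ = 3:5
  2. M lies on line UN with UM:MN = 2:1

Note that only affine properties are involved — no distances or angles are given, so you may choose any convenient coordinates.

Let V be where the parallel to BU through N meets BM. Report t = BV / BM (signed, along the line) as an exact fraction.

t = 3/2

Assign E = (0, 0), U = (1, 0), B = (0, 1), Q = (-3, 1) — the answer is frame-independent, so this choice is without loss of generality.
1. N lies on line UQ with UN:NQ = 3:5 ⇒ N = (-1/2, 3/8)
2. M lies on line UN with UM:MN = 2:1 ⇒ M = (0, 1/4)
through N parallel to BU: direction (1, -1); meets BM at V = (0, -1/8)
V = B + t·(M−B) with t = 3/2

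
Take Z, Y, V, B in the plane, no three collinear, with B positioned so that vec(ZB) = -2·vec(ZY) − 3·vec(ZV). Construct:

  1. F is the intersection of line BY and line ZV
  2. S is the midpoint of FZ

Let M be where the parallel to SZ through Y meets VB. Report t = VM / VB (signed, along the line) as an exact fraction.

t = -1/2

Work in coordinates with Z = (0, 0), Y = (1, 0), V = (0, 1), B = (-2, -3).
1. F is the intersection of line BY and line ZV ⇒ F = (0, -1)
2. S is the midpoint of FZ ⇒ S = (0, -1/2)
through Y parallel to SZ: direction (0, 1/2); meets VB at M = (1, 3)
M = V + t·(B−V) with t = -1/2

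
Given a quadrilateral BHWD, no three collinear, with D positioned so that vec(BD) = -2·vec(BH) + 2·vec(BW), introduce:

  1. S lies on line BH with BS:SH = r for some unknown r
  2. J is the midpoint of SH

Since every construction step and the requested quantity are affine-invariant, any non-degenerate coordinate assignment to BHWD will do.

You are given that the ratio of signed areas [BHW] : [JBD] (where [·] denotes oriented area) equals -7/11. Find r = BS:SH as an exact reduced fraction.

Choose coordinates B = (0, 0), H = (1, 0), W = (0, 1), D = (-2, 2).
1. With BS:SH = r, write λ = r/(r+1) so S = B + λ·(H−B); S is affine-linear in λ
2. J is the midpoint of SH ⇒ J is an affine combination of earlier points and hence also affine-linear in λ
Every point depending on S is an affine combination of S and λ-independent points, so each such coordinate is linear in λ; the λ² term in each signed area is a multiple of (H−B)×(H−B) = 0, so 2·[BHW] and 2·[JBD] are each linear in λ. Evaluating at λ=0 and λ=1:
  2·[BHW] = 1,   2·[JBD] = −λ − 1
So [BHW]:[JBD] = (1) / (−λ − 1). Setting this equal to -7/11:
  1 = -7/11·(−λ − 1)  ⇒  λ = 4/7
Then r = λ/(1−λ) = (4/7)/(3/7) = 4/3. Check: with r = 4/3, S = (4/7, 0) and [BHW]:[JBD] = -7/11 as required.

r = 4/3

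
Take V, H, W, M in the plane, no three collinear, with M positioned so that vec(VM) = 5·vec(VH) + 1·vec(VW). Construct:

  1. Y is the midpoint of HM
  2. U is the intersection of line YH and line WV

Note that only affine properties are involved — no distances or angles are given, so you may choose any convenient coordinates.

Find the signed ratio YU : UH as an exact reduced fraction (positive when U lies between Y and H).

YU:UH = -3

Set V = (0, 0), H = (1, 0), W = (0, 1), M = (5, 1); any affine frame gives the same invariant.
1. Y is the midpoint of HM ⇒ Y = (3, 1/2)
2. U is the intersection of line YH and line WV ⇒ U = (0, -1/4)
U = Y + t·(H−Y) with t = 3/2, so YU:UH = t:(1−t) = 3/2:-1/2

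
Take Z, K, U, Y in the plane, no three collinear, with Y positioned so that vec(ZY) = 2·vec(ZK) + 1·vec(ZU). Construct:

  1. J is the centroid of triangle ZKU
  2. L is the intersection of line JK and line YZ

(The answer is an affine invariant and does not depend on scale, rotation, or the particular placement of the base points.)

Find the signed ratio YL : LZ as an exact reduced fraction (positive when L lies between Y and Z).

Assign Z = (0, 0), K = (1, 0), U = (0, 1), Y = (2, 1) — the answer is frame-independent, so this choice is without loss of generality.
1. J is the centroid of triangle ZKU ⇒ J = (1/3, 1/3)
2. L is the intersection of line JK and line YZ ⇒ L = (1/2, 1/4)
L = Y + t·(Z−Y) with t = 3/4, so YL:LZ = t:(1−t) = 3/4:1/4

YL:LZ = 3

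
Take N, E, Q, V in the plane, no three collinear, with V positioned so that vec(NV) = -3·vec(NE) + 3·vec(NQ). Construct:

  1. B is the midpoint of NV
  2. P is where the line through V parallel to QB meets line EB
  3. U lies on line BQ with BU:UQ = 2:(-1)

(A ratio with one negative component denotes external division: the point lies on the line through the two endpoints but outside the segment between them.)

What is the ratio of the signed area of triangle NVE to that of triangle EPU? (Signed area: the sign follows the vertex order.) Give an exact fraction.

Set N = (0, 0), E = (1, 0), Q = (0, 1), V = (-3, 3); any affine frame gives the same invariant.
1. B is the midpoint of NV ⇒ B = (-3/2, 3/2)
2. P is where the line through V parallel to QB meets line EB ⇒ P = (-21/4, 15/4)
3. U lies on line BQ with BU:UQ = 2:(-1) ⇒ U = (3/2, 1/2)
2·[NVE] = -3, 2·[EPU] = -5
[NVE]:[EPU] = -3:-5 = 3/5

[NVE]:[EPU] = 3/5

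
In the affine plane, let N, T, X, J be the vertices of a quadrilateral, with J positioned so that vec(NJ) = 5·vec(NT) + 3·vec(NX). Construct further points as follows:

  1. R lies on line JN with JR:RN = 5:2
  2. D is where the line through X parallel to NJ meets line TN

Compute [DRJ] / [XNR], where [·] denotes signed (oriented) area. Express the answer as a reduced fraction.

[DRJ]:[XNR] = 5/2

Choose coordinates N = (0, 0), T = (1, 0), X = (0, 1), J = (5, 3).
1. R lies on line JN with JR:RN = 5:2 ⇒ R = (10/7, 6/7)
2. D is where the line through X parallel to NJ meets line TN ⇒ D = (-5/3, 0)
2·[DRJ] = 25/7, 2·[XNR] = 10/7
[DRJ]:[XNR] = 25/7:10/7 = 5/2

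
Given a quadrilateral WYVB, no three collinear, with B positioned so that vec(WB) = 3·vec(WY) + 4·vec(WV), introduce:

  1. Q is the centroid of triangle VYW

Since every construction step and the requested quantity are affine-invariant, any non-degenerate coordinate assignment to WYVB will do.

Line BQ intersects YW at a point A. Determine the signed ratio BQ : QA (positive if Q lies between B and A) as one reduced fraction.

BQ:QA = 11

Choose coordinates W = (0, 0), Y = (1, 0), V = (0, 1), B = (3, 4).
1. Q is the centroid of triangle VYW ⇒ Q = (1/3, 1/3)
line BQ meets YW at A = (1/11, 0)
Q = B + t·(A−B) with t = 11/12, so BQ:QA = 11/12:1/12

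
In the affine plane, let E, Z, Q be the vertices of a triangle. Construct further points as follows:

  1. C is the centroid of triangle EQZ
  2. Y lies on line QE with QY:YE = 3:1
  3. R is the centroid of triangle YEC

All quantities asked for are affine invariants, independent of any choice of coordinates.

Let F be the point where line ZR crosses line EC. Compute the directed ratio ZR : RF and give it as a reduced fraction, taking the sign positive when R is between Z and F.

ZR:RF = -13

Set E = (0, 0), Z = (1, 0), Q = (0, 1); any affine frame gives the same invariant.
1. C is the centroid of triangle EQZ ⇒ C = (1/3, 1/3)
2. Y lies on line QE with QY:YE = 3:1 ⇒ Y = (0, 1/4)
3. R is the centroid of triangle YEC ⇒ R = (1/9, 7/36)
line ZR meets EC at F = (7/39, 7/39)
R = Z + t·(F−Z) with t = 13/12, so ZR:RF = 13/12:-1/12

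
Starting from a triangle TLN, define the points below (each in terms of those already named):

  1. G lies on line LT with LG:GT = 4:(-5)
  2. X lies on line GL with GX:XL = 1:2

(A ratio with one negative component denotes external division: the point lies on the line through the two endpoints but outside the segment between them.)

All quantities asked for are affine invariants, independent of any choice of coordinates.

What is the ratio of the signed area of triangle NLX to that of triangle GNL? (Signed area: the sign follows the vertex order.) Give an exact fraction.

[NLX]:[GNL] = 2/3

Work in coordinates with T = (0, 0), L = (1, 0), N = (0, 1).
1. G lies on line LT with LG:GT = 4:(-5) ⇒ G = (5, 0)
2. X lies on line GL with GX:XL = 1:2 ⇒ X = (11/3, 0)
2·[NLX] = 8/3, 2·[GNL] = 4
[NLX]:[GNL] = 8/3:4 = 2/3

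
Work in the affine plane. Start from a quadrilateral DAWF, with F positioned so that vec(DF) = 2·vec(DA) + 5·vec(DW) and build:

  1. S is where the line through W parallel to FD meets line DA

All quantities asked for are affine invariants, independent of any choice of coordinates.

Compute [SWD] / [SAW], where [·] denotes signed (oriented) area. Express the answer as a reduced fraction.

Set D = (0, 0), A = (1, 0), W = (0, 1), F = (2, 5); any affine frame gives the same invariant.
1. S is where the line through W parallel to FD meets line DA ⇒ S = (-2/5, 0)
2·[SWD] = -2/5, 2·[SAW] = 7/5
[SWD]:[SAW] = -2/5:7/5 = -2/7

[SWD]:[SAW] = -2/7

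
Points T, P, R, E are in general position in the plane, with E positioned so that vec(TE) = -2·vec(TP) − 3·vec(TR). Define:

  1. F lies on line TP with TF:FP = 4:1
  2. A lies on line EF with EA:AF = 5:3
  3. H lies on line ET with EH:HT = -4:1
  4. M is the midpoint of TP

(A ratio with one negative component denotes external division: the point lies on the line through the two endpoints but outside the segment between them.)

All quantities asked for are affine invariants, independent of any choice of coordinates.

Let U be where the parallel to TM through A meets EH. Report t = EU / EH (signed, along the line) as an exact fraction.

t = 15/32

Set T = (0, 0), P = (1, 0), R = (0, 1), E = (-2, -3); any affine frame gives the same invariant.
1. F lies on line TP with TF:FP = 4:1 ⇒ F = (4/5, 0)
2. A lies on line EF with EA:AF = 5:3 ⇒ A = (-1/4, -9/8)
3. H lies on line ET with EH:HT = -4:1 ⇒ H = (2/3, 1)
4. M is the midpoint of TP ⇒ M = (1/2, 0)
through A parallel to TM: direction (1/2, 0); meets EH at U = (-3/4, -9/8)
U = E + t·(H−E) with t = 15/32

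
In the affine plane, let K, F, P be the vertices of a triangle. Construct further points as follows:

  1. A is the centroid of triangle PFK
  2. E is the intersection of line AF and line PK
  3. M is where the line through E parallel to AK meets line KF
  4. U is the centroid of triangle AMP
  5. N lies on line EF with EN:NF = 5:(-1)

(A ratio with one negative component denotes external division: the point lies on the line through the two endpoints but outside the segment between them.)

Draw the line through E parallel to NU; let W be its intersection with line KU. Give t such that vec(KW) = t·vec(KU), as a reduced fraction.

Set K = (0, 0), F = (1, 0), P = (0, 1); any affine frame gives the same invariant.
1. A is the centroid of triangle PFK ⇒ A = (1/3, 1/3)
2. E is the intersection of line AF and line PK ⇒ E = (0, 1/2)
3. M is where the line through E parallel to AK meets line KF ⇒ M = (-1/2, 0)
4. U is the centroid of triangle AMP ⇒ U = (-1/18, 4/9)
5. N lies on line EF with EN:NF = 5:(-1) ⇒ N = (5/4, -1/8)
through E parallel to NU: direction (-47/36, 41/72); meets KU at W = (-47/711, 376/711)
W = K + t·(U−K) with t = 94/79

t = 94/79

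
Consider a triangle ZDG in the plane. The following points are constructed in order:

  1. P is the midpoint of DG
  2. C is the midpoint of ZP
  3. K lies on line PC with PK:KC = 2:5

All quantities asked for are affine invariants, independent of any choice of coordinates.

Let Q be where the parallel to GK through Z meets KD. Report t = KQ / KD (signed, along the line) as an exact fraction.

Choose coordinates Z = (0, 0), D = (1, 0), G = (0, 1).
1. P is the midpoint of DG ⇒ P = (1/2, 1/2)
2. C is the midpoint of ZP ⇒ C = (1/4, 1/4)
3. K lies on line PC with PK:KC = 2:5 ⇒ K = (3/7, 3/7)
through Z parallel to GK: direction (3/7, -4/7); meets KD at Q = (-9/7, 12/7)
Q = K + t·(D−K) with t = -3

t = -3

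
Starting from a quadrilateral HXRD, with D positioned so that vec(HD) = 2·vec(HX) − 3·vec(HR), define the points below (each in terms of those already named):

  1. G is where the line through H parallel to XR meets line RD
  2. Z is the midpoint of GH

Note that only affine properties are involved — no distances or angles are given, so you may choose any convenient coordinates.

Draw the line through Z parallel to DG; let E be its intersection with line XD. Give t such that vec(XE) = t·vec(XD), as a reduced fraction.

Choose coordinates H = (0, 0), X = (1, 0), R = (0, 1), D = (2, -3).
1. G is where the line through H parallel to XR meets line RD ⇒ G = (1, -1)
2. Z is the midpoint of GH ⇒ Z = (1/2, -1/2)
through Z parallel to DG: direction (-1, 2); meets XD at E = (5/2, -9/2)
E = X + t·(D−X) with t = 3/2

t = 3/2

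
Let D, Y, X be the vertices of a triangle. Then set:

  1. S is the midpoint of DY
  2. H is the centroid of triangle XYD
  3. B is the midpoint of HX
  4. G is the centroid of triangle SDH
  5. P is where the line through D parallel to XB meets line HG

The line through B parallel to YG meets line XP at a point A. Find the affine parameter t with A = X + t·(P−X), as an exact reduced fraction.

Choose coordinates D = (0, 0), Y = (1, 0), X = (0, 1).
1. S is the midpoint of DY ⇒ S = (1/2, 0)
2. H is the centroid of triangle XYD ⇒ H = (1/3, 1/3)
3. B is the midpoint of HX ⇒ B = (1/6, 2/3)
4. G is the centroid of triangle SDH ⇒ G = (5/18, 1/9)
5. P is where the line through D parallel to XB meets line HG ⇒ P = (1/6, -1/3)
through B parallel to YG: direction (-13/18, 1/9); meets XP at A = (2/51, 35/51)
A = X + t·(P−X) with t = 4/17

t = 4/17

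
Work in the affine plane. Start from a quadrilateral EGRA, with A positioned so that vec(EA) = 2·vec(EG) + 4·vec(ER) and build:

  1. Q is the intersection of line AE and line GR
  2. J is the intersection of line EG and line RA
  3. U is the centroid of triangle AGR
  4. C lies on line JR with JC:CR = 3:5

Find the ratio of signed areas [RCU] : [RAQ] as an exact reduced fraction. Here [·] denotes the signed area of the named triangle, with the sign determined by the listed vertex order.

[RCU]:[RAQ] = -5/24

Work in coordinates with E = (0, 0), G = (1, 0), R = (0, 1), A = (2, 4).
1. Q is the intersection of line AE and line GR ⇒ Q = (1/3, 2/3)
2. J is the intersection of line EG and line RA ⇒ J = (-2/3, 0)
3. U is the centroid of triangle AGR ⇒ U = (1, 5/3)
4. C lies on line JR with JC:CR = 3:5 ⇒ C = (-5/12, 3/8)
2·[RCU] = 25/72, 2·[RAQ] = -5/3
[RCU]:[RAQ] = 25/72:-5/3 = -5/24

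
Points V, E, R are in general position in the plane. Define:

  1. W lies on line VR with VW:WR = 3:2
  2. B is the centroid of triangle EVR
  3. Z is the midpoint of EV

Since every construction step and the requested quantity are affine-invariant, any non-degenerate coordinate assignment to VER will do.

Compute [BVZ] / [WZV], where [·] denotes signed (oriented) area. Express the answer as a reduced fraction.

Assign V = (0, 0), E = (1, 0), R = (0, 1) — the answer is frame-independent, so this choice is without loss of generality.
1. W lies on line VR with VW:WR = 3:2 ⇒ W = (0, 3/5)
2. B is the centroid of triangle EVR ⇒ B = (1/3, 1/3)
3. Z is the midpoint of EV ⇒ Z = (1/2, 0)
2·[BVZ] = 1/6, 2·[WZV] = -3/10
[BVZ]:[WZV] = 1/6:-3/10 = -5/9

[BVZ]:[WZV] = -5/9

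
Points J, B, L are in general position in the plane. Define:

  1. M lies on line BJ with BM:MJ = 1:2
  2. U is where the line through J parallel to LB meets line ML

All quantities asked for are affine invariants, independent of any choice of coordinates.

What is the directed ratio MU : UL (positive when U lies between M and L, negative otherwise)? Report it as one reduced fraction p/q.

Choose coordinates J = (0, 0), B = (1, 0), L = (0, 1).
1. M lies on line BJ with BM:MJ = 1:2 ⇒ M = (2/3, 0)
2. U is where the line through J parallel to LB meets line ML ⇒ U = (2, -2)
U = M + t·(L−M) with t = -2, so MU:UL = t:(1−t) = -2:3

MU:UL = -2/3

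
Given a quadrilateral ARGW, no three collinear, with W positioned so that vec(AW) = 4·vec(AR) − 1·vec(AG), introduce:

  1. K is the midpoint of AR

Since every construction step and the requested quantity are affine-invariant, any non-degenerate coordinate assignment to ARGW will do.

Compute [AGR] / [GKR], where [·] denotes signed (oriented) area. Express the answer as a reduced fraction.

[AGR]:[GKR] = -2

Work in coordinates with A = (0, 0), R = (1, 0), G = (0, 1), W = (4, -1).
1. K is the midpoint of AR ⇒ K = (1/2, 0)
2·[AGR] = -1, 2·[GKR] = 1/2
[AGR]:[GKR] = -1:1/2 = -2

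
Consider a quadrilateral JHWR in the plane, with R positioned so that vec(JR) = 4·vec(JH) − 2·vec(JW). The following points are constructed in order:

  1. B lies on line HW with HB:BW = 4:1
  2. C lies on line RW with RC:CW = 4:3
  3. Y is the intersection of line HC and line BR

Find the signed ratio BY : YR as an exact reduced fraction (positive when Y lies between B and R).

BY:YR = 3/5

Choose coordinates J = (0, 0), H = (1, 0), W = (0, 1), R = (4, -2).
1. B lies on line HW with HB:BW = 4:1 ⇒ B = (1/5, 4/5)
2. C lies on line RW with RC:CW = 4:3 ⇒ C = (12/7, -2/7)
3. Y is the intersection of line HC and line BR ⇒ Y = (13/8, -1/4)
Y = B + t·(R−B) with t = 3/8, so BY:YR = t:(1−t) = 3/8:5/8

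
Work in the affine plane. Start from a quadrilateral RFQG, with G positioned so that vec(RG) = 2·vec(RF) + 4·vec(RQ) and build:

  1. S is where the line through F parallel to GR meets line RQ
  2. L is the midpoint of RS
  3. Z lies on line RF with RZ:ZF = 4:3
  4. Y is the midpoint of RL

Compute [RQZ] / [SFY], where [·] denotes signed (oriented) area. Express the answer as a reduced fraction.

[RQZ]:[SFY] = -8/21

Assign R = (0, 0), F = (1, 0), Q = (0, 1), G = (2, 4) — the answer is frame-independent, so this choice is without loss of generality.
1. S is where the line through F parallel to GR meets line RQ ⇒ S = (0, -2)
2. L is the midpoint of RS ⇒ L = (0, -1)
3. Z lies on line RF with RZ:ZF = 4:3 ⇒ Z = (4/7, 0)
4. Y is the midpoint of RL ⇒ Y = (0, -1/2)
2·[RQZ] = -4/7, 2·[SFY] = 3/2
[RQZ]:[SFY] = -4/7:3/2 = -8/21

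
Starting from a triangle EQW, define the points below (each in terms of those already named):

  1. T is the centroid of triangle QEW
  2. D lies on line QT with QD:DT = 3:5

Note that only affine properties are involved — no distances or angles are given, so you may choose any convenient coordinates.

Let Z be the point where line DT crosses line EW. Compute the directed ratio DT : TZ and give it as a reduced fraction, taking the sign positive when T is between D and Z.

DT:TZ = 5/4

Choose coordinates E = (0, 0), Q = (1, 0), W = (0, 1).
1. T is the centroid of triangle QEW ⇒ T = (1/3, 1/3)
2. D lies on line QT with QD:DT = 3:5 ⇒ D = (3/4, 1/8)
line DT meets EW at Z = (0, 1/2)
T = D + t·(Z−D) with t = 5/9, so DT:TZ = 5/9:4/9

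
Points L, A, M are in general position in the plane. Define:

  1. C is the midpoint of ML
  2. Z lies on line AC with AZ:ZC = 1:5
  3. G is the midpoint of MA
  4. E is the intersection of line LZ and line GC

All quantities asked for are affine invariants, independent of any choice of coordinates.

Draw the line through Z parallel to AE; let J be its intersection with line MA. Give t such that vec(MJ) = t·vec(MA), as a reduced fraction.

t = 49/54

Choose coordinates L = (0, 0), A = (1, 0), M = (0, 1).
1. C is the midpoint of ML ⇒ C = (0, 1/2)
2. Z lies on line AC with AZ:ZC = 1:5 ⇒ Z = (5/6, 1/12)
3. G is the midpoint of MA ⇒ G = (1/2, 1/2)
4. E is the intersection of line LZ and line GC ⇒ E = (5, 1/2)
through Z parallel to AE: direction (4, 1/2); meets MA at J = (49/54, 5/54)
J = M + t·(A−M) with t = 49/54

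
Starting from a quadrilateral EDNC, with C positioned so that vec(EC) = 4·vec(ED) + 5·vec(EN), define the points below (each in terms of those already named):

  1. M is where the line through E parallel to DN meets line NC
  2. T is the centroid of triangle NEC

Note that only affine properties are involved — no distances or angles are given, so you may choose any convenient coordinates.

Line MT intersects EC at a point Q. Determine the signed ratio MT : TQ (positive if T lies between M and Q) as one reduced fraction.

Choose coordinates E = (0, 0), D = (1, 0), N = (0, 1), C = (4, 5).
1. M is where the line through E parallel to DN meets line NC ⇒ M = (-1/2, 1/2)
2. T is the centroid of triangle NEC ⇒ T = (4/3, 2)
line MT meets EC at Q = (40/19, 50/19)
T = M + t·(Q−M) with t = 19/27, so MT:TQ = 19/27:8/27

MT:TQ = 19/8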